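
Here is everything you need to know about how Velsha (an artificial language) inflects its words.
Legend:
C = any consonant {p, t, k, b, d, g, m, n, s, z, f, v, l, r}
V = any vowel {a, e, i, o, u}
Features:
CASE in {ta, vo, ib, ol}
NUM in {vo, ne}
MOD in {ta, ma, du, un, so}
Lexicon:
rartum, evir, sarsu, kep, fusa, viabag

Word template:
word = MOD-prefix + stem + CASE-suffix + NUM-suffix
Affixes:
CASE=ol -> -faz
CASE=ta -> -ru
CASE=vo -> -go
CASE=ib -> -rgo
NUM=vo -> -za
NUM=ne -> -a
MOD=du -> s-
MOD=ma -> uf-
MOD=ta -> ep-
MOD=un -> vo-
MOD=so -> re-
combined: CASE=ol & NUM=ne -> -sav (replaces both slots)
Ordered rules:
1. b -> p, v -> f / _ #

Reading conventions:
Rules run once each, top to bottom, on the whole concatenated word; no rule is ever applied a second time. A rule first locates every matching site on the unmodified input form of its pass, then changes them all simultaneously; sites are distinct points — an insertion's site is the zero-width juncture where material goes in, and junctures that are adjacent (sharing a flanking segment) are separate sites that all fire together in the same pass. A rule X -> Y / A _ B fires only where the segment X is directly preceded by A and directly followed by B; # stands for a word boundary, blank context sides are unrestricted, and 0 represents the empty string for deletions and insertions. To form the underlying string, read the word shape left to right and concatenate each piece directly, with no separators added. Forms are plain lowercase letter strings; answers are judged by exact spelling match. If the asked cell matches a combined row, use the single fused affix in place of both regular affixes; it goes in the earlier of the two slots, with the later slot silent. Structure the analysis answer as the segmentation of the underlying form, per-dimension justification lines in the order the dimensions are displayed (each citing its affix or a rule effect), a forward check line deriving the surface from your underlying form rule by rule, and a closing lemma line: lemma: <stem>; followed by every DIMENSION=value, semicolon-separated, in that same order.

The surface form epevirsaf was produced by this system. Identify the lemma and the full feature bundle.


underlying: ep-evir-sav
CASE=ol - signalled by the combined affix row
NUM=ne - signalled by the combined affix row
MOD=ta - signalled by the affix ep-
check: epevirsav -> epevirsaf
lemma: evir; CASE=ol; NUM=ne; MOD=ta


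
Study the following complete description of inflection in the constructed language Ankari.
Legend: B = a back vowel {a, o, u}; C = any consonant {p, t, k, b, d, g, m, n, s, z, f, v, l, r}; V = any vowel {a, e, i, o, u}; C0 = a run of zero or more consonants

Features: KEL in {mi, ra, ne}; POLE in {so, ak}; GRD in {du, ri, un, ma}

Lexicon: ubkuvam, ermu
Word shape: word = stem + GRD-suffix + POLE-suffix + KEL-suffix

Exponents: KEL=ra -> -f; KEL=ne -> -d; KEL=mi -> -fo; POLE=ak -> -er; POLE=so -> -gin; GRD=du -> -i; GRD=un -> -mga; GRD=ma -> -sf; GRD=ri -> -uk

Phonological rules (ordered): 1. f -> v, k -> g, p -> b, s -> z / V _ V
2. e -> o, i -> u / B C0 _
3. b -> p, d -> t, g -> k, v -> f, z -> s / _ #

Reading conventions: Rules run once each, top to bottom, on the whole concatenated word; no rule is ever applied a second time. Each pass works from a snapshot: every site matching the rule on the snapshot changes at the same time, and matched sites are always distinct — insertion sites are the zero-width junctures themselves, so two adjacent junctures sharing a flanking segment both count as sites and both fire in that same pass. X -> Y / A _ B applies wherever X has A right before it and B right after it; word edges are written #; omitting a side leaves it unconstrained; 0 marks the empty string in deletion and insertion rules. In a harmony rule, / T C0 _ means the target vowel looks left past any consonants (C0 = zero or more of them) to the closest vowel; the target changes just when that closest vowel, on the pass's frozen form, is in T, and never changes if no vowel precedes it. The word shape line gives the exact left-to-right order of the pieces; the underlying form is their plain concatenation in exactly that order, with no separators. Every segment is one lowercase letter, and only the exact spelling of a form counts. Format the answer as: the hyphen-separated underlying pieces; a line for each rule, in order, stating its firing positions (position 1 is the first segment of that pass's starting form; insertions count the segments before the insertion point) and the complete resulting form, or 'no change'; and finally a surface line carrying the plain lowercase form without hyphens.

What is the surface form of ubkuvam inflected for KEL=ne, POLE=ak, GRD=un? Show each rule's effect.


underlying: ubkuvam-mga-er-d
1. f -> v, k -> g, p -> b, s -> z / V _ V: no change
2. e -> o, i -> u / B C0 _: fires at position(s) 11: ubkuvammgaord
3. b -> p, d -> t, g -> k, v -> f, z -> s / _ #: fires at position(s) 13: ubkuvammgaort
surface: ubkuvammgaort


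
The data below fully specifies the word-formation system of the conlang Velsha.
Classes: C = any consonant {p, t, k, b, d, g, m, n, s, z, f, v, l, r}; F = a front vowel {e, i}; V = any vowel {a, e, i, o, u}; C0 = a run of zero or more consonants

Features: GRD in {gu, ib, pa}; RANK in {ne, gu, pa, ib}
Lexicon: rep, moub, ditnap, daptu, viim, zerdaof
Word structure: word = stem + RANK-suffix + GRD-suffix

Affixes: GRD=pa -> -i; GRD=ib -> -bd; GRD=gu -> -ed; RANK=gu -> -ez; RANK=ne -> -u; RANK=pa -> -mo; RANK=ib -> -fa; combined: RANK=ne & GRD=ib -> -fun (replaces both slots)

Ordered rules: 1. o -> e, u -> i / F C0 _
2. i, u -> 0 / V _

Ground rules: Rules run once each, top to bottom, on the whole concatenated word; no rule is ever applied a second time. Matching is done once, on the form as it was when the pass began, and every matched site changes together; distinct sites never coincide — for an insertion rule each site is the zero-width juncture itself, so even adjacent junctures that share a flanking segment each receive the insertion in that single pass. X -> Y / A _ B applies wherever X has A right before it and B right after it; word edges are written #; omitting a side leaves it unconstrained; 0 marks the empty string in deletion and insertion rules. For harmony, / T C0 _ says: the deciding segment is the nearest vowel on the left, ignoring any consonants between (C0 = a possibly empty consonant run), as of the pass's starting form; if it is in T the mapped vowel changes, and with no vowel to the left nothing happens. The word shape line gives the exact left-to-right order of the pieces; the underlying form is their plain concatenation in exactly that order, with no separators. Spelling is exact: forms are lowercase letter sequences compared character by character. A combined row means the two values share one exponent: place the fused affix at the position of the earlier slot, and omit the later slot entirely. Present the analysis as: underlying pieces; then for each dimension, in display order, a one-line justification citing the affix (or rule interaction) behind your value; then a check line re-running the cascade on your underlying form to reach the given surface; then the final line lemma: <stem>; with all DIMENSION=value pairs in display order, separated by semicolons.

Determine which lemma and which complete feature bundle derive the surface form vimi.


underlying: viim-u-i
GRD=pa - signalled by the affix -i
RANK=ne - signalled by the affix -u
check: viimui -> viimii -> vimi
lemma: viim; GRD=pa; RANK=ne


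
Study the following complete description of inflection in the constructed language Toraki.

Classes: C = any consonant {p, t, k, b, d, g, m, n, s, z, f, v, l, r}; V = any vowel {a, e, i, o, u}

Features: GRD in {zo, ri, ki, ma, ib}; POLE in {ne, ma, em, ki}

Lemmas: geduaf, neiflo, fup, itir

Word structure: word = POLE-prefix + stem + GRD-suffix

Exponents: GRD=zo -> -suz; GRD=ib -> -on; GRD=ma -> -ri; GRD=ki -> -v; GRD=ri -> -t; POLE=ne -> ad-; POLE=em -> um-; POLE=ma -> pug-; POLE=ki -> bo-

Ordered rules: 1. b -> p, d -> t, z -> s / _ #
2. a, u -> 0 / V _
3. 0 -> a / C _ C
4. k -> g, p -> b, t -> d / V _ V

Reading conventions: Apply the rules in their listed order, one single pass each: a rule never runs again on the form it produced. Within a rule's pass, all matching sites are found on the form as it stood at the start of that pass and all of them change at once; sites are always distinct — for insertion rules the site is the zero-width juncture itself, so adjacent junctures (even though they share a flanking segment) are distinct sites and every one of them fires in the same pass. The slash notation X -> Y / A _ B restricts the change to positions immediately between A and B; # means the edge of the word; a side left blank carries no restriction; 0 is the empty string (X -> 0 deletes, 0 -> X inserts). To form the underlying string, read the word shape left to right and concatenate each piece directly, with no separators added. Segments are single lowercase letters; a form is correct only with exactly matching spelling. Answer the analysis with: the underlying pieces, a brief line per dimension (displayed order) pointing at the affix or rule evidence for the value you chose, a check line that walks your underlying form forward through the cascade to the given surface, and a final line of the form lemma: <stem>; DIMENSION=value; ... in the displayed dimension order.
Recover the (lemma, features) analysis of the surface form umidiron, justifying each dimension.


underlying: um-itir-on
GRD=ib - signalled by the affix -on
POLE=em - signalled by the affix um-
check: umitiron -> umitiron -> umitiron -> umitiron -> umidiron
lemma: itir; GRD=ib; POLE=em


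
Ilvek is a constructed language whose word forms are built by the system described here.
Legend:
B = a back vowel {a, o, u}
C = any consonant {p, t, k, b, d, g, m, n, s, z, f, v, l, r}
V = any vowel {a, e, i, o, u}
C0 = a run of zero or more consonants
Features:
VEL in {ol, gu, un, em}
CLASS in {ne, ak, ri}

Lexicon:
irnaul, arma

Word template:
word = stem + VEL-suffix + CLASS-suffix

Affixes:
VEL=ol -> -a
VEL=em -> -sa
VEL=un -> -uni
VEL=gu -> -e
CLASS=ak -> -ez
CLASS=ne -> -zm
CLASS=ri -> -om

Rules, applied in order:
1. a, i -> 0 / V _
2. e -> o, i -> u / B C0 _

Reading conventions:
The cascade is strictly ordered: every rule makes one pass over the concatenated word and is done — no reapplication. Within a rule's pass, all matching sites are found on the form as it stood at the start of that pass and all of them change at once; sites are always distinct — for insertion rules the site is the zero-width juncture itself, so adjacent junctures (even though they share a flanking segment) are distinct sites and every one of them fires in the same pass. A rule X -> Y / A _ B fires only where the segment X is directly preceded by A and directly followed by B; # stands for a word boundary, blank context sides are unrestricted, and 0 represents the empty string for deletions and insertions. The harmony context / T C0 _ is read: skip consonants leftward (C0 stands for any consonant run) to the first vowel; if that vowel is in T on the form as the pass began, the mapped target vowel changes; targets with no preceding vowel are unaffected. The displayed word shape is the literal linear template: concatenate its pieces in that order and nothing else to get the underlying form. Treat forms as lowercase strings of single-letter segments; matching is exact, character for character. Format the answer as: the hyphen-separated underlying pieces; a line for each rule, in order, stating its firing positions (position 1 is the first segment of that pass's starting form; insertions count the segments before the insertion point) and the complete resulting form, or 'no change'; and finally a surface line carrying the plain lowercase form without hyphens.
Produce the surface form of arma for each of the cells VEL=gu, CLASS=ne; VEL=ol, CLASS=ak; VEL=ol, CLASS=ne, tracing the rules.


cell VEL=gu, CLASS=ne:
underlying: arma-e-zm
1. a, i -> 0 / V _: no change
2. e -> o, i -> u / B C0 _: fires at position(s) 5: armaozm
surface: armaozm

cell VEL=ol, CLASS=ak:
underlying: arma-a-ez
1. a, i -> 0 / V _: fires at position(s) 5: armaez
2. e -> o, i -> u / B C0 _: fires at position(s) 5: armaoz
surface: armaoz

cell VEL=ol, CLASS=ne:
underlying: arma-a-zm
1. a, i -> 0 / V _: fires at position(s) 5: armazm
2. e -> o, i -> u / B C0 _: no change
surface: armazm


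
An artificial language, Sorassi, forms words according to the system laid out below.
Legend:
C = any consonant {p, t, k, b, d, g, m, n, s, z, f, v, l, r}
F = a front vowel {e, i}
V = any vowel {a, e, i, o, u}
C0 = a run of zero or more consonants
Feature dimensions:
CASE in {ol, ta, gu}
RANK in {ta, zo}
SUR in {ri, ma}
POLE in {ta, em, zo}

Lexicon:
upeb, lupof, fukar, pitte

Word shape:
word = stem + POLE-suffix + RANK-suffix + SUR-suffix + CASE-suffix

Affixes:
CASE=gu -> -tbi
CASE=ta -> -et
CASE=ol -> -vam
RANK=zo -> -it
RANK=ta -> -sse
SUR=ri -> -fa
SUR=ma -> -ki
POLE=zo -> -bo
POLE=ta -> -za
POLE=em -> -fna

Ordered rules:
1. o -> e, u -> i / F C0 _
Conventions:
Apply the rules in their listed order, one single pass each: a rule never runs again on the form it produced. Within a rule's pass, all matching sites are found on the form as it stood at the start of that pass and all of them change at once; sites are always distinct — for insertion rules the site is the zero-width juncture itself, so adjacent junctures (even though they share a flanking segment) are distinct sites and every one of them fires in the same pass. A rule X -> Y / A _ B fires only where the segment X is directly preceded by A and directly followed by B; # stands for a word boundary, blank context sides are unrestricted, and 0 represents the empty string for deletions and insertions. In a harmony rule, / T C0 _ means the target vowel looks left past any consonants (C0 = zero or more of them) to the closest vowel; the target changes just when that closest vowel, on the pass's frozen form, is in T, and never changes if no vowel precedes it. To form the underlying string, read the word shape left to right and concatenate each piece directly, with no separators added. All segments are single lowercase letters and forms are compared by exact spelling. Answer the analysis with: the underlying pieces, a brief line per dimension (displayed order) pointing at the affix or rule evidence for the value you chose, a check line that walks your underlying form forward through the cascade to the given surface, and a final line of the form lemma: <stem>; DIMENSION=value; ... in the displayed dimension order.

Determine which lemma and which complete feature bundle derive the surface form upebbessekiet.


underlying: upeb-bo-sse-ki-et
CASE=ta - signalled by the affix -et
RANK=ta - signalled by the affix -sse
SUR=ma - signalled by the affix -ki
POLE=zo - signalled by the affix -bo
check: upebbossekiet -> upebbessekiet
lemma: upeb; CASE=ta; RANK=ta; SUR=ma; POLE=zo


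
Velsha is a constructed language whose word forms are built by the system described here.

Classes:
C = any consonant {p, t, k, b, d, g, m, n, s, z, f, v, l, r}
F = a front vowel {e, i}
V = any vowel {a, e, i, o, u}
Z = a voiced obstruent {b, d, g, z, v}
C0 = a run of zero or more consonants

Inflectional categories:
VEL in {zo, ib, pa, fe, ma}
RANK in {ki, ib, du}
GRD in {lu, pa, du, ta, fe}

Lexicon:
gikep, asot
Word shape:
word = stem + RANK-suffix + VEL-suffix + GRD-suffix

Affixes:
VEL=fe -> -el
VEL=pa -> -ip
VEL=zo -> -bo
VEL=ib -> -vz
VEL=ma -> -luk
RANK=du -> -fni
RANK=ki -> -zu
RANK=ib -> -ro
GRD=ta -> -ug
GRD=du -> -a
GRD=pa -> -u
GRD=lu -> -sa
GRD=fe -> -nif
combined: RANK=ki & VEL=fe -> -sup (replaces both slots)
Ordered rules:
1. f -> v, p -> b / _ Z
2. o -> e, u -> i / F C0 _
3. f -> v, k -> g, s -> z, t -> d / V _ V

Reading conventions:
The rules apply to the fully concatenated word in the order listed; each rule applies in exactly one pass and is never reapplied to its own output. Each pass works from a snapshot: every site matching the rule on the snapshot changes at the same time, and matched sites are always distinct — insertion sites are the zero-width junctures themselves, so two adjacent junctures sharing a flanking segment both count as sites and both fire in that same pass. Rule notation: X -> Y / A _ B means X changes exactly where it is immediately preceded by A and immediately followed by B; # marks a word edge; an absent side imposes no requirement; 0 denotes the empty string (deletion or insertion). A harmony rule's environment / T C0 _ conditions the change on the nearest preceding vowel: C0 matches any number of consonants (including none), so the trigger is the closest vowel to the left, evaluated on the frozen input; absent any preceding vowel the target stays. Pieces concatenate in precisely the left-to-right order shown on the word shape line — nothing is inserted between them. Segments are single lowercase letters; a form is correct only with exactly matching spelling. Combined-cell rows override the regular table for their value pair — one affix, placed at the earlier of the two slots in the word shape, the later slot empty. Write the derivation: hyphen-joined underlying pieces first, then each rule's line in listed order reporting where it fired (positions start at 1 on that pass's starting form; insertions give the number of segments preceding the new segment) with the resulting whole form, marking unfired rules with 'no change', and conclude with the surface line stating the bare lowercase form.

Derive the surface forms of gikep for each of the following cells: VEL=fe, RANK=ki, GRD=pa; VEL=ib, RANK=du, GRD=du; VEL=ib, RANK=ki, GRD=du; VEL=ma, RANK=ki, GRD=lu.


cell VEL=fe, RANK=ki, GRD=pa:
underlying: gikep-sup-u
1. f -> v, p -> b / _ Z: no change
2. o -> e, u -> i / F C0 _: fires at position(s) 7: gikepsipu
3. f -> v, k -> g, s -> z, t -> d / V _ V: fires at position(s) 3: gigepsipu
surface: gigepsipu

cell VEL=ib, RANK=du, GRD=du:
underlying: gikep-fni-vz-a
1. f -> v, p -> b / _ Z: no change
2. o -> e, u -> i / F C0 _: no change
3. f -> v, k -> g, s -> z, t -> d / V _ V: fires at position(s) 3: gigepfnivza
surface: gigepfnivza

cell VEL=ib, RANK=ki, GRD=du:
underlying: gikep-zu-vz-a
1. f -> v, p -> b / _ Z: fires at position(s) 5: gikebzuvza
2. o -> e, u -> i / F C0 _: fires at position(s) 7: gikebzivza
3. f -> v, k -> g, s -> z, t -> d / V _ V: fires at position(s) 3: gigebzivza
surface: gigebzivza

cell VEL=ma, RANK=ki, GRD=lu:
underlying: gikep-zu-luk-sa
1. f -> v, p -> b / _ Z: fires at position(s) 5: gikebzuluksa
2. o -> e, u -> i / F C0 _: fires at position(s) 7: gikebziluksa
3. f -> v, k -> g, s -> z, t -> d / V _ V: fires at position(s) 3: gigebziluksa
surface: gigebziluksa


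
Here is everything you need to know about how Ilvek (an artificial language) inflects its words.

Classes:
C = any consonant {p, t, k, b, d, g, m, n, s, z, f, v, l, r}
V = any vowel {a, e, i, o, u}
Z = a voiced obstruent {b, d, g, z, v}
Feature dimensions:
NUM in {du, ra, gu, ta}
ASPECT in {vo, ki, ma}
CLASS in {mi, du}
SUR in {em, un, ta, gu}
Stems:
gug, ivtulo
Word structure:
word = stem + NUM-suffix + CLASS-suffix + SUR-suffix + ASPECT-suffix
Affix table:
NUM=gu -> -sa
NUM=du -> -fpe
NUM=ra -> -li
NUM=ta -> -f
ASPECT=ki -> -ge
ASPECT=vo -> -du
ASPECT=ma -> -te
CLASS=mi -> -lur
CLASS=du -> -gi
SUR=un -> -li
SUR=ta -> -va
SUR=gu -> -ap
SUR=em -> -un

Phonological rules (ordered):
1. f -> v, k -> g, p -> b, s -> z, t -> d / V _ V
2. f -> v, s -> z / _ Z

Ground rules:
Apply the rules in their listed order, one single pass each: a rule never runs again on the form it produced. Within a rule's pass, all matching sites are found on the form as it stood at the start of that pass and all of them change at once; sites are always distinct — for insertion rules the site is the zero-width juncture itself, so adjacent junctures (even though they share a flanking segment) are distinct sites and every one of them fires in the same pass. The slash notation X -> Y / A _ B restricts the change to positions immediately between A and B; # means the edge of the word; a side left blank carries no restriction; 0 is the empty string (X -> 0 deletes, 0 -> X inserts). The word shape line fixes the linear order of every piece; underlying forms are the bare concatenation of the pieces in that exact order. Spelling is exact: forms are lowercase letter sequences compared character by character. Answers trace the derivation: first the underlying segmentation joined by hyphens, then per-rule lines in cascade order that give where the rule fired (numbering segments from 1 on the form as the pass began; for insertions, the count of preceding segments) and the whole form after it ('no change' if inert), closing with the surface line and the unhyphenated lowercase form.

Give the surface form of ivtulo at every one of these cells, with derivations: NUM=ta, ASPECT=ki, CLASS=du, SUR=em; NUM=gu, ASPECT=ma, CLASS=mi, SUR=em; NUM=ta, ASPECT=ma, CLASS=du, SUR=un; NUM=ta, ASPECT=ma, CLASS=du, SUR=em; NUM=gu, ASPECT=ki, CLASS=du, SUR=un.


cell NUM=ta, ASPECT=ki, CLASS=du, SUR=em:
underlying: ivtulo-f-gi-un-ge
1. f -> v, k -> g, p -> b, s -> z, t -> d / V _ V: no change
2. f -> v, s -> z / _ Z: fires at position(s) 7: ivtulovgiunge
surface: ivtulovgiunge

cell NUM=gu, ASPECT=ma, CLASS=mi, SUR=em:
underlying: ivtulo-sa-lur-un-te
1. f -> v, k -> g, p -> b, s -> z, t -> d / V _ V: fires at position(s) 7: ivtulozalurunte
2. f -> v, s -> z / _ Z: no change
surface: ivtulozalurunte

cell NUM=ta, ASPECT=ma, CLASS=du, SUR=un:
underlying: ivtulo-f-gi-li-te
1. f -> v, k -> g, p -> b, s -> z, t -> d / V _ V: fires at position(s) 12: ivtulofgilide
2. f -> v, s -> z / _ Z: fires at position(s) 7: ivtulovgilide
surface: ivtulovgilide

cell NUM=ta, ASPECT=ma, CLASS=du, SUR=em:
underlying: ivtulo-f-gi-un-te
1. f -> v, k -> g, p -> b, s -> z, t -> d / V _ V: no change
2. f -> v, s -> z / _ Z: fires at position(s) 7: ivtulovgiunte
surface: ivtulovgiunte

cell NUM=gu, ASPECT=ki, CLASS=du, SUR=un:
underlying: ivtulo-sa-gi-li-ge
1. f -> v, k -> g, p -> b, s -> z, t -> d / V _ V: fires at position(s) 7: ivtulozagilige
2. f -> v, s -> z / _ Z: no change
surface: ivtulozagilige


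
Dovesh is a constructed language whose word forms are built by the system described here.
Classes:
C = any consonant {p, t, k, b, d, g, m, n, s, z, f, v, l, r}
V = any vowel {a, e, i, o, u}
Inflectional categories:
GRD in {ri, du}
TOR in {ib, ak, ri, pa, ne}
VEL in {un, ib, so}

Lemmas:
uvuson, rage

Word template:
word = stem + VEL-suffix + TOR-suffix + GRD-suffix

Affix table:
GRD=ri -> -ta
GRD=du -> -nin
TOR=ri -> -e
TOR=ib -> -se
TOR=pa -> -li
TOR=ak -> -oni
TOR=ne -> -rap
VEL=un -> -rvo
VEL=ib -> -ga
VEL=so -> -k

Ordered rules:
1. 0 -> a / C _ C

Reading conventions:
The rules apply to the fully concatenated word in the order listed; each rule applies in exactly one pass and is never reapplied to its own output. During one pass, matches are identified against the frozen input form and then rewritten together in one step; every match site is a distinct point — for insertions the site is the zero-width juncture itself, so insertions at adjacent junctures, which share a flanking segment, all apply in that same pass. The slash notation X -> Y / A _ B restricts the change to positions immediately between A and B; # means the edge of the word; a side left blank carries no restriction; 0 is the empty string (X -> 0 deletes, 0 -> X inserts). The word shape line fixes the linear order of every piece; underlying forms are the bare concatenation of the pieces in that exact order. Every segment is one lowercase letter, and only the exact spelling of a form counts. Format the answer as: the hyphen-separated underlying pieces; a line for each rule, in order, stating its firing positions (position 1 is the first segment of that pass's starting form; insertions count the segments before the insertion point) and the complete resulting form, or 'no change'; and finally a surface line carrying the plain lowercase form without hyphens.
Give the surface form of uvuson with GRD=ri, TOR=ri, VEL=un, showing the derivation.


underlying: uvuson-rvo-e-ta
1. 0 -> a / C _ C: inserts after position(s) 6, 7: uvusonaravoeta
surface: uvusonaravoeta


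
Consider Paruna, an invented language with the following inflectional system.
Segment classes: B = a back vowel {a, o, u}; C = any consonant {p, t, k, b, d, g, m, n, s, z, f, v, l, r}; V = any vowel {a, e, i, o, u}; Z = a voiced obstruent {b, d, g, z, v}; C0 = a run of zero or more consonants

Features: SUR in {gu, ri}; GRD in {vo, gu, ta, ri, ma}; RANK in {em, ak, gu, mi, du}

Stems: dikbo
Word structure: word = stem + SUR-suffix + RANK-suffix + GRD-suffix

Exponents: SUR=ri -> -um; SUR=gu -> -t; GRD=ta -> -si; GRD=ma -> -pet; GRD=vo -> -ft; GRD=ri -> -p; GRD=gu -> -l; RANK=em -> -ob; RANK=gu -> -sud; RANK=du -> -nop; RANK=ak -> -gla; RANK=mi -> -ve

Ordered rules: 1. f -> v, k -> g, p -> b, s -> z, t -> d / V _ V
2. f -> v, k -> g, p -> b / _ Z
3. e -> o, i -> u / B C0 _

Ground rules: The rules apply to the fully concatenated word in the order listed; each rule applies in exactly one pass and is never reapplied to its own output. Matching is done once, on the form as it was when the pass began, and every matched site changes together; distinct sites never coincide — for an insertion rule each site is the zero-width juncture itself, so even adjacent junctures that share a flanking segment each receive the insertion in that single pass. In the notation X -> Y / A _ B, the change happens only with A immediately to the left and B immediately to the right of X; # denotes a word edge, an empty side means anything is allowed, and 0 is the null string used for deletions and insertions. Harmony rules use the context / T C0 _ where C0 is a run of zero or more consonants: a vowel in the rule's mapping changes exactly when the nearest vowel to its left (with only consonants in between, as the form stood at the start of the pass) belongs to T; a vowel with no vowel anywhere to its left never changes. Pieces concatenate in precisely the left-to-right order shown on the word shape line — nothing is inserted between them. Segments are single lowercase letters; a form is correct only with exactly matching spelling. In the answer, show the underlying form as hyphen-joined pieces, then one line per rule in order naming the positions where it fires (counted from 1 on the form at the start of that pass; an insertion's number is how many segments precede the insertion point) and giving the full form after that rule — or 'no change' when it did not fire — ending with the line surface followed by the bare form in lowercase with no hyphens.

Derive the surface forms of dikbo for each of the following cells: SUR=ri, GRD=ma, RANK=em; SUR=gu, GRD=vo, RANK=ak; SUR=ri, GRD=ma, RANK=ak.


cell SUR=ri, GRD=ma, RANK=em:
underlying: dikbo-um-ob-pet
1. f -> v, k -> g, p -> b, s -> z, t -> d / V _ V: no change
2. f -> v, k -> g, p -> b / _ Z: fires at position(s) 3: digboumobpet
3. e -> o, i -> u / B C0 _: fires at position(s) 11: digboumobpot
surface: digboumobpot

cell SUR=gu, GRD=vo, RANK=ak:
underlying: dikbo-t-gla-ft
1. f -> v, k -> g, p -> b, s -> z, t -> d / V _ V: no change
2. f -> v, k -> g, p -> b / _ Z: fires at position(s) 3: digbotglaft
3. e -> o, i -> u / B C0 _: no change
surface: digbotglaft

cell SUR=ri, GRD=ma, RANK=ak:
underlying: dikbo-um-gla-pet
1. f -> v, k -> g, p -> b, s -> z, t -> d / V _ V: fires at position(s) 11: dikboumglabet
2. f -> v, k -> g, p -> b / _ Z: fires at position(s) 3: digboumglabet
3. e -> o, i -> u / B C0 _: fires at position(s) 12: digboumglabot
surface: digboumglabot


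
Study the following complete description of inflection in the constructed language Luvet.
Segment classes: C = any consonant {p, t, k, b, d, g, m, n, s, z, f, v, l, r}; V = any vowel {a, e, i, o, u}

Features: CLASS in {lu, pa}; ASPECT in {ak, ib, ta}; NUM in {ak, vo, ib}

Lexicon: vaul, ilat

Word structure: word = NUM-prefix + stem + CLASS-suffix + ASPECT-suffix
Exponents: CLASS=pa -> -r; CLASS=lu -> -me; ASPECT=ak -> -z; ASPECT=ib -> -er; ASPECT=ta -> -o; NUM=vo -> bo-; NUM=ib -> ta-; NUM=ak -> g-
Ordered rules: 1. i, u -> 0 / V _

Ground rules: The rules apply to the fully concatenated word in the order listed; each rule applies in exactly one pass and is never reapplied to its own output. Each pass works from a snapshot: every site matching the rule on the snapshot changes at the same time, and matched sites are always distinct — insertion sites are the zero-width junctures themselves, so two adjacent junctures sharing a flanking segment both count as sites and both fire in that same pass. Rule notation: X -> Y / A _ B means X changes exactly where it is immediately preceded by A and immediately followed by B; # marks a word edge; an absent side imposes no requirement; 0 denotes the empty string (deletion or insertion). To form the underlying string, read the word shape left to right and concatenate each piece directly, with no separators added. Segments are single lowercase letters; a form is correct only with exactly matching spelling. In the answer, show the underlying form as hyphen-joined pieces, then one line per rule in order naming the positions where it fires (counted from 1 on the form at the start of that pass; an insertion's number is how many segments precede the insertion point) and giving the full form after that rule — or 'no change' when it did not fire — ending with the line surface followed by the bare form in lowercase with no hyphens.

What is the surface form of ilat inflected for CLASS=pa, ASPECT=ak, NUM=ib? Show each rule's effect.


underlying: ta-ilat-r-z
1. i, u -> 0 / V _: fires at position(s) 3: talatrz
surface: talatrz


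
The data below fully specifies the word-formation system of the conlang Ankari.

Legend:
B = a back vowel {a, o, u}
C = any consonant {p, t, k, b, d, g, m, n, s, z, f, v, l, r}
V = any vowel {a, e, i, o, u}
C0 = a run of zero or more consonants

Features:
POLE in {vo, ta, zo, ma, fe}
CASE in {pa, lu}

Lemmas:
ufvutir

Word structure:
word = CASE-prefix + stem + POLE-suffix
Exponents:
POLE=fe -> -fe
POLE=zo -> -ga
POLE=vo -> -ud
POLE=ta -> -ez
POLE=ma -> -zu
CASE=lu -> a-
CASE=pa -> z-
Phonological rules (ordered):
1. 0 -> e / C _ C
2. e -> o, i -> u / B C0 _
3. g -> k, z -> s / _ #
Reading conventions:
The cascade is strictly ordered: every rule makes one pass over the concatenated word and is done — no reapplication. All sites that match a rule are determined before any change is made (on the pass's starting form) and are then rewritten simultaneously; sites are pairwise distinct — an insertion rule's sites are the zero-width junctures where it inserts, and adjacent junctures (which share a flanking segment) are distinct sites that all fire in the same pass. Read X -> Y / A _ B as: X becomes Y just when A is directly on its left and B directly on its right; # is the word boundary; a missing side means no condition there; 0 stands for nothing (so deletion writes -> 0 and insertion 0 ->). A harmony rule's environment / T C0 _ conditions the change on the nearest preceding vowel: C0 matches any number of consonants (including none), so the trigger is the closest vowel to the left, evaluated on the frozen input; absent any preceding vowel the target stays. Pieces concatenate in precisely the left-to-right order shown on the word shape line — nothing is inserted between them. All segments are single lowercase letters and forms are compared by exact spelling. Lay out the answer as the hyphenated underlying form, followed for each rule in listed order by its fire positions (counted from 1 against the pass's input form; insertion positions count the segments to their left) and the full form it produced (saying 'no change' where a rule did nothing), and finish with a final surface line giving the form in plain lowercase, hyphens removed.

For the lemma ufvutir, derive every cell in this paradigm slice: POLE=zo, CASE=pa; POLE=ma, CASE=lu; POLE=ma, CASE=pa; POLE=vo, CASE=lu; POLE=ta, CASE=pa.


cell POLE=zo, CASE=pa:
underlying: z-ufvutir-ga
1. 0 -> e / C _ C: inserts after position(s) 3, 8: zufevutirega
2. e -> o, i -> u / B C0 _: fires at position(s) 4, 8: zufovuturega
3. g -> k, z -> s / _ #: no change
surface: zufovuturega

cell POLE=ma, CASE=lu:
underlying: a-ufvutir-zu
1. 0 -> e / C _ C: inserts after position(s) 3, 8: aufevutirezu
2. e -> o, i -> u / B C0 _: fires at position(s) 4, 8: aufovuturezu
3. g -> k, z -> s / _ #: no change
surface: aufovuturezu

cell POLE=ma, CASE=pa:
underlying: z-ufvutir-zu
1. 0 -> e / C _ C: inserts after position(s) 3, 8: zufevutirezu
2. e -> o, i -> u / B C0 _: fires at position(s) 4, 8: zufovuturezu
3. g -> k, z -> s / _ #: no change
surface: zufovuturezu

cell POLE=vo, CASE=lu:
underlying: a-ufvutir-ud
1. 0 -> e / C _ C: inserts after position(s) 3: aufevutirud
2. e -> o, i -> u / B C0 _: fires at position(s) 4, 8: aufovuturud
3. g -> k, z -> s / _ #: no change
surface: aufovuturud

cell POLE=ta, CASE=pa:
underlying: z-ufvutir-ez
1. 0 -> e / C _ C: inserts after position(s) 3: zufevutirez
2. e -> o, i -> u / B C0 _: fires at position(s) 4, 8: zufovuturez
3. g -> k, z -> s / _ #: fires at position(s) 11: zufovutures
surface: zufovutures


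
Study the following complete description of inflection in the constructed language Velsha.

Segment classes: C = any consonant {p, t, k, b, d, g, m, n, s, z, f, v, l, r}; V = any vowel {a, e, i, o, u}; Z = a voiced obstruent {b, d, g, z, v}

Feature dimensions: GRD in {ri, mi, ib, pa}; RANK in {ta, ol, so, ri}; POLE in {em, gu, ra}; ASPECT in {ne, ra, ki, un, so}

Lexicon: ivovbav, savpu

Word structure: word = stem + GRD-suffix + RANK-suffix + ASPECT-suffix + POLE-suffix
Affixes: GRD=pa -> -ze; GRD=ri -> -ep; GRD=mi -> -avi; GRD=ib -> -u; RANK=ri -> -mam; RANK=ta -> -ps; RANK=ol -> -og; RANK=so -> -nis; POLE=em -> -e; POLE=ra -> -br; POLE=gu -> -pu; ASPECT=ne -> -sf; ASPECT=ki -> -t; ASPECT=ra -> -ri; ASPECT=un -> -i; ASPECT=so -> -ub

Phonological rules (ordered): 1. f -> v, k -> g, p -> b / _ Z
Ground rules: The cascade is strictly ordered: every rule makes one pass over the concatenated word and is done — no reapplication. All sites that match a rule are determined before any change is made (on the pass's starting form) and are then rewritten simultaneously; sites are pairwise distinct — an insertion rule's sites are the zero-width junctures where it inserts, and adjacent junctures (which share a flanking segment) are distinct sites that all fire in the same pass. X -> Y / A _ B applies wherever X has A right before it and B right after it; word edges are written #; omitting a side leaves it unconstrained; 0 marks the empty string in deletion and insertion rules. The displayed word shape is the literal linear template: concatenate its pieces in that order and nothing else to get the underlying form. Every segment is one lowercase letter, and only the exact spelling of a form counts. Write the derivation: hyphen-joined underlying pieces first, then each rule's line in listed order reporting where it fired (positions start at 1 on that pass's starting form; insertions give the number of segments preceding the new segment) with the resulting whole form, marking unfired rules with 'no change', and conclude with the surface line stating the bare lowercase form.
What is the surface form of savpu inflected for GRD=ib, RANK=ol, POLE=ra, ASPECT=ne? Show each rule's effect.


underlying: savpu-u-og-sf-br
1. f -> v, k -> g, p -> b / _ Z: fires at position(s) 10: savpuuogsvbr
surface: savpuuogsvbr


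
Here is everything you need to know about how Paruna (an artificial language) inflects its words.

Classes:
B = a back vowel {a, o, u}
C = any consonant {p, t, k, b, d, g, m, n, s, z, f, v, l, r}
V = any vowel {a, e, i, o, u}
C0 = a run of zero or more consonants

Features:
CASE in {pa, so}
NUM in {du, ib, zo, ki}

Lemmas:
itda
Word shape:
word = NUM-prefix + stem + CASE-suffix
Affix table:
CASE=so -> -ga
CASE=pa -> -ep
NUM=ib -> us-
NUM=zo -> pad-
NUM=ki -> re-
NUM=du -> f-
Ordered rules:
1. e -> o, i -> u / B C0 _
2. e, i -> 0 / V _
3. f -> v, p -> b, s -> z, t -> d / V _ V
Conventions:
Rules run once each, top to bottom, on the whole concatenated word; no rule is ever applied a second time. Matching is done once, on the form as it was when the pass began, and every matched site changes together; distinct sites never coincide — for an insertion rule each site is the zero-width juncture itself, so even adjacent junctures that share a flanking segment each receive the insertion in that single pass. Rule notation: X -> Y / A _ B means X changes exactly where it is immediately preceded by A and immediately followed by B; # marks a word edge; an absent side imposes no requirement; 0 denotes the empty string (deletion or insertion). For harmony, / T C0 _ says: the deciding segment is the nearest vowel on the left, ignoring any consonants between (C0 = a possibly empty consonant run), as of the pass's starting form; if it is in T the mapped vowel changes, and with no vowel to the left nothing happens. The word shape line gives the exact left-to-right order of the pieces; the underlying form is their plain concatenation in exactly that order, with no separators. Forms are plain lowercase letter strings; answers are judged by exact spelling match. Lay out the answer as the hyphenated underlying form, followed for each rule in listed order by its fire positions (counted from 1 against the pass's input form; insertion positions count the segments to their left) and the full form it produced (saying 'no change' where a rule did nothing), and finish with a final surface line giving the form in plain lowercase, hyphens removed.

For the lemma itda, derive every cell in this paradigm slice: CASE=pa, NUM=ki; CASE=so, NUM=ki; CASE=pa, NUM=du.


cell CASE=pa, NUM=ki:
underlying: re-itda-ep
1. e -> o, i -> u / B C0 _: fires at position(s) 7: reitdaop
2. e, i -> 0 / V _: fires at position(s) 3: retdaop
3. f -> v, p -> b, s -> z, t -> d / V _ V: no change
surface: retdaop

cell CASE=so, NUM=ki:
underlying: re-itda-ga
1. e -> o, i -> u / B C0 _: no change
2. e, i -> 0 / V _: fires at position(s) 3: retdaga
3. f -> v, p -> b, s -> z, t -> d / V _ V: no change
surface: retdaga

cell CASE=pa, NUM=du:
underlying: f-itda-ep
1. e -> o, i -> u / B C0 _: fires at position(s) 6: fitdaop
2. e, i -> 0 / V _: no change
3. f -> v, p -> b, s -> z, t -> d / V _ V: no change
surface: fitdaop


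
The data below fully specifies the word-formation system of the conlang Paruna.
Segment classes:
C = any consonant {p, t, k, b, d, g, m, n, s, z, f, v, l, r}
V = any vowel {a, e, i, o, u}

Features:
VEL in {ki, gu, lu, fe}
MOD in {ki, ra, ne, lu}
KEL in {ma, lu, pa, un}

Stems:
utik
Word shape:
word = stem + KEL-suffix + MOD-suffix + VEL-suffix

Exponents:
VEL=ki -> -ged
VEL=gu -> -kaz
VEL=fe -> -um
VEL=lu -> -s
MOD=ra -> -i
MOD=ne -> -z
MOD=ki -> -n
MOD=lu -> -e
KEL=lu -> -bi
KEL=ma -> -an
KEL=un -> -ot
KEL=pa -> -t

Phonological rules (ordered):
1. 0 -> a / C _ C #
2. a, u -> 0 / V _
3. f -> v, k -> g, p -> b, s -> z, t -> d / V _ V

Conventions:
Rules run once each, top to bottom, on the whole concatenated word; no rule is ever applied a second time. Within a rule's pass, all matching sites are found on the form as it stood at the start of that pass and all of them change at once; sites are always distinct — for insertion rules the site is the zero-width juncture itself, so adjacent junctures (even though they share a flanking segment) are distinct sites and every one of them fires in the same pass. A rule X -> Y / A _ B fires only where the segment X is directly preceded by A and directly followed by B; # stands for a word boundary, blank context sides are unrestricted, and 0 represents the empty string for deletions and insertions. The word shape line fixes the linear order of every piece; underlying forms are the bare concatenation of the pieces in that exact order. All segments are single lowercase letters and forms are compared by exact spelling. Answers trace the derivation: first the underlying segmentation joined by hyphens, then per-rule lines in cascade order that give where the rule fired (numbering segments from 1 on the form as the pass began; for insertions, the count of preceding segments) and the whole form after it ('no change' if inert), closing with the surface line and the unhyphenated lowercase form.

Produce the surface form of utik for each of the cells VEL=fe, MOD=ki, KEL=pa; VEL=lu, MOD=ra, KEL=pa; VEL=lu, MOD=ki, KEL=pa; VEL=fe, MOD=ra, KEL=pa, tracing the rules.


cell VEL=fe, MOD=ki, KEL=pa:
underlying: utik-t-n-um
1. 0 -> a / C _ C #: no change
2. a, u -> 0 / V _: no change
3. f -> v, k -> g, p -> b, s -> z, t -> d / V _ V: fires at position(s) 2: udiktnum
surface: udiktnum

cell VEL=lu, MOD=ra, KEL=pa:
underlying: utik-t-i-s
1. 0 -> a / C _ C #: no change
2. a, u -> 0 / V _: no change
3. f -> v, k -> g, p -> b, s -> z, t -> d / V _ V: fires at position(s) 2: udiktis
surface: udiktis

cell VEL=lu, MOD=ki, KEL=pa:
underlying: utik-t-n-s
1. 0 -> a / C _ C #: inserts after position(s) 6: utiktnas
2. a, u -> 0 / V _: no change
3. f -> v, k -> g, p -> b, s -> z, t -> d / V _ V: fires at position(s) 2: udiktnas
surface: udiktnas

cell VEL=fe, MOD=ra, KEL=pa:
underlying: utik-t-i-um
1. 0 -> a / C _ C #: no change
2. a, u -> 0 / V _: fires at position(s) 7: utiktim
3. f -> v, k -> g, p -> b, s -> z, t -> d / V _ V: fires at position(s) 2: udiktim
surface: udiktim
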